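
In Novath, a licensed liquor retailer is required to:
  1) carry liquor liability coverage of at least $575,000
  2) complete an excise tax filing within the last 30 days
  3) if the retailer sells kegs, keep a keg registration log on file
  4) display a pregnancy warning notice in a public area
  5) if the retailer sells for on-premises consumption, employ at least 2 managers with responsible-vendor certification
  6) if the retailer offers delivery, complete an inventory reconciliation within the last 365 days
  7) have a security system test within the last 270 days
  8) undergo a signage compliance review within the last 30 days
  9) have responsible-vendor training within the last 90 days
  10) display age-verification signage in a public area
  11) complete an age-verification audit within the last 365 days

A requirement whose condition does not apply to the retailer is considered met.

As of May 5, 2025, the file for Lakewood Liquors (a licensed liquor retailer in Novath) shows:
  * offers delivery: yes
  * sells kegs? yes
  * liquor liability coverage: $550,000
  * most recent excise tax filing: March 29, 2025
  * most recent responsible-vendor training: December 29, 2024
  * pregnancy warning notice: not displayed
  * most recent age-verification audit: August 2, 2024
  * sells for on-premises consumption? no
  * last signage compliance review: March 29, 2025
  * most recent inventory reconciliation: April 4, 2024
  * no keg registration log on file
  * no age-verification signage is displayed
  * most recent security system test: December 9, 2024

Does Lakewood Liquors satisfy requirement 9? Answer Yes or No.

9. responsible-vendor training 127 days ago vs limit 90 → not met

No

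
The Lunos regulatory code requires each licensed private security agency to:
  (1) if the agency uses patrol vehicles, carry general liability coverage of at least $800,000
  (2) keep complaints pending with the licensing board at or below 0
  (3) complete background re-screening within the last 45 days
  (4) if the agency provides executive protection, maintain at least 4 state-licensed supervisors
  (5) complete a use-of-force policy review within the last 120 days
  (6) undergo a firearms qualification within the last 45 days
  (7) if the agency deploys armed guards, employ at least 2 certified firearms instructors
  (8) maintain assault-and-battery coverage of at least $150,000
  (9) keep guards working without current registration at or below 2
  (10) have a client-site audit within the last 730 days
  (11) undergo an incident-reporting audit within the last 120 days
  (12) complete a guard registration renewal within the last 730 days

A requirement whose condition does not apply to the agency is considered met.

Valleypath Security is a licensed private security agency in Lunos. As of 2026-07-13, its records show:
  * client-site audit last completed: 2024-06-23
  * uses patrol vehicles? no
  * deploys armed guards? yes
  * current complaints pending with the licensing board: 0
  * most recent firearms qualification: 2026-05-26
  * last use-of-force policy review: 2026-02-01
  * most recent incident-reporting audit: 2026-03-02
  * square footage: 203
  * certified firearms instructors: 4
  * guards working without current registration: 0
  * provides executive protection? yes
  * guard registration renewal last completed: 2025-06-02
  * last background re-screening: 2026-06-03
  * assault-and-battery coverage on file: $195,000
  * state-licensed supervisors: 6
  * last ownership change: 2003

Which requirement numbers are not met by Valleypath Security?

5, 6, 10, 11

1. condition 'uses patrol vehicles' does not hold → requirement n/a → met
2. complaints pending with the licensing board 0 ≤ 0 → met
3. background re-screening 40 days ago vs limit 45 → met
4. condition 'provides executive protection' holds; state-licensed supervisors 6 ≥ 4 → met
5. use-of-force policy review 162 days ago vs limit 120 → not met
6. firearms qualification 48 days ago vs limit 45 → not met
7. condition 'deploys armed guards' holds; certified firearms instructors 4 ≥ 2 → met
8. assault-and-battery coverage $195,000 ≥ $150,000 → met
9. guards working without current registration 0 ≤ 2 → met
10. client-site audit 750 days ago vs limit 730 → not met
11. incident-reporting audit 133 days ago vs limit 120 → not met
12. guard registration renewal 406 days ago vs limit 730 → met
Not met: 5, 6, 10, 11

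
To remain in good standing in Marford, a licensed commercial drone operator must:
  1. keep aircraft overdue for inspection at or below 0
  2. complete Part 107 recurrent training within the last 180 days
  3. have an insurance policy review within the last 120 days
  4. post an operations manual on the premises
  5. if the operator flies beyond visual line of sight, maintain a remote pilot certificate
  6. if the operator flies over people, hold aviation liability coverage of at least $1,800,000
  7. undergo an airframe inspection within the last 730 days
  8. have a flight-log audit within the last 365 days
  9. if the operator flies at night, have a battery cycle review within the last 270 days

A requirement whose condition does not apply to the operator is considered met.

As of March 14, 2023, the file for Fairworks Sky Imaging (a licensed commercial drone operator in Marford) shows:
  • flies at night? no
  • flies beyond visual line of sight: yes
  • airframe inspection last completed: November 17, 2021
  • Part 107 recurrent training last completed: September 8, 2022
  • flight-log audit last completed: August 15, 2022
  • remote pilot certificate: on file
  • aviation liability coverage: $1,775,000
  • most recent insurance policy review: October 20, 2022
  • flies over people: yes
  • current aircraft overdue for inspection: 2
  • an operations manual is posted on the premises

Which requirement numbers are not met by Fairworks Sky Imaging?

1. aircraft overdue for inspection 2 > 0 → not met
2. Part 107 recurrent training 187 days ago vs limit 180 → not met
3. insurance policy review 145 days ago vs limit 120 → not met
4. operations manual present → met
5. condition 'flies beyond visual line of sight' holds; remote pilot certificate present → met
6. condition 'flies over people' holds; aviation liability coverage $1,775,000 < $1,800,000 → not met
7. airframe inspection 482 days ago vs limit 730 → met
8. flight-log audit 211 days ago vs limit 365 → met
9. condition 'flies at night' does not hold → requirement n/a → met
Not met: 1, 2, 3, 6

1, 2, 3, 6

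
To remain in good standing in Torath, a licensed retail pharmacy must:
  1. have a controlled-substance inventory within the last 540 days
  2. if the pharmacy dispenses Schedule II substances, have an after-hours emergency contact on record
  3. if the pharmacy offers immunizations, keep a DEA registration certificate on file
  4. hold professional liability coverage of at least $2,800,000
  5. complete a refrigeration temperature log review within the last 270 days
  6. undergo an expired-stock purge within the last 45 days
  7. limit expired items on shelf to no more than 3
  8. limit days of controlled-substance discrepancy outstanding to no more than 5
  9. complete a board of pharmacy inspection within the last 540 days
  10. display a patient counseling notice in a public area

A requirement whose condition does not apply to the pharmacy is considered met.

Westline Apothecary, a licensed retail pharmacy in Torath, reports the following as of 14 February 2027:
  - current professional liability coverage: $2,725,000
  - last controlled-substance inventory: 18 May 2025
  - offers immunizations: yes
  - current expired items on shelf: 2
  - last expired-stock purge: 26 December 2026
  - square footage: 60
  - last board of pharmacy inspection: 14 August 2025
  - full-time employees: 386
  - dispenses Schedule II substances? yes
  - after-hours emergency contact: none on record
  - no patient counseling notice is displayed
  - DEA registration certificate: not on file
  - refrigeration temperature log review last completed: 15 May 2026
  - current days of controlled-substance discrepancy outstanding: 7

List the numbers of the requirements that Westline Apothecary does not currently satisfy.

1. controlled-substance inventory 637 days ago vs limit 540 → not met
2. condition 'dispenses Schedule II substances' holds; after-hours emergency contact absent → not met
3. condition 'offers immunizations' holds; DEA registration certificate absent → not met
4. professional liability coverage $2,725,000 < $2,800,000 → not met
5. refrigeration temperature log review 275 days ago vs limit 270 → not met
6. expired-stock purge 50 days ago vs limit 45 → not met
7. expired items on shelf 2 ≤ 3 → met
8. days of controlled-substance discrepancy outstanding 7 > 5 → not met
9. board of pharmacy inspection 549 days ago vs limit 540 → not met
10. patient counseling notice absent → not met
Not met: 1, 2, 3, 4, 5, 6, 8, 9, 10

1, 2, 3, 4, 5, 6, 8, 9, 10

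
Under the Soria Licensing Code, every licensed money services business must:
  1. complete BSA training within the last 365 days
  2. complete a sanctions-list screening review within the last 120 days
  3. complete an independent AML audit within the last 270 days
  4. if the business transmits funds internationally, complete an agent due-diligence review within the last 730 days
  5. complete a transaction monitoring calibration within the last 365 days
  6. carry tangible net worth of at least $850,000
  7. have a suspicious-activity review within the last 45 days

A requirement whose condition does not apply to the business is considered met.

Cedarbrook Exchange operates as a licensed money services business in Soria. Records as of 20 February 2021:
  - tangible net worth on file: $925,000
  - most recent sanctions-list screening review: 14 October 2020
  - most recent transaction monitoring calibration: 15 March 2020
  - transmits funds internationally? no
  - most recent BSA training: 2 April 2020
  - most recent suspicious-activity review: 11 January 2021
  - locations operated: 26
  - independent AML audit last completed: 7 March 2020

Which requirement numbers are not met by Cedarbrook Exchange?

2, 3

1. BSA training 324 days ago vs limit 365 → met
2. sanctions-list screening review 129 days ago vs limit 120 → not met
3. independent AML audit 350 days ago vs limit 270 → not met
4. condition 'transmits funds internationally' does not hold → requirement n/a → met
5. transaction monitoring calibration 342 days ago vs limit 365 → met
6. tangible net worth $925,000 ≥ $850,000 → met
7. suspicious-activity review 40 days ago vs limit 45 → met
Not met: 2, 3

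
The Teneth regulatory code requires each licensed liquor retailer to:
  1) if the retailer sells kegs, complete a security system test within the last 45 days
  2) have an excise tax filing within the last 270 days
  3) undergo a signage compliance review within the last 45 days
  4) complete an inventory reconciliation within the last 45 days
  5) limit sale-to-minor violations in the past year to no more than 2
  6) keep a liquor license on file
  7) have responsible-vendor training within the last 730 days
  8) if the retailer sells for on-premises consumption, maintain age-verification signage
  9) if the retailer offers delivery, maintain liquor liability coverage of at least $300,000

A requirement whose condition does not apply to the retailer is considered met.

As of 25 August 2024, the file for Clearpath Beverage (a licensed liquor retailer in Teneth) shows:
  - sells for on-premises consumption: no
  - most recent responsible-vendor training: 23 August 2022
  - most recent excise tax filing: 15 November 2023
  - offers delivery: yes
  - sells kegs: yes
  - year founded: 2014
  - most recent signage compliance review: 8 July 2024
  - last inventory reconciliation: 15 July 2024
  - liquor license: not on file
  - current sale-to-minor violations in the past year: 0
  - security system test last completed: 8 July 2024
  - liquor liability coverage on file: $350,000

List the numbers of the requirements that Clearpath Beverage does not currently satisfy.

1, 2, 3, 6, 7

1. condition 'sells kegs' holds; security system test 48 days ago vs limit 45 → not met
2. excise tax filing 284 days ago vs limit 270 → not met
3. signage compliance review 48 days ago vs limit 45 → not met
4. inventory reconciliation 41 days ago vs limit 45 → met
5. sale-to-minor violations in the past year 0 ≤ 2 → met
6. liquor license absent → not met
7. responsible-vendor training 733 days ago vs limit 730 → not met
8. condition 'sells for on-premises consumption' does not hold → requirement n/a → met
9. condition 'offers delivery' holds; liquor liability coverage $350,000 ≥ $300,000 → met
Not met: 1, 2, 3, 6, 7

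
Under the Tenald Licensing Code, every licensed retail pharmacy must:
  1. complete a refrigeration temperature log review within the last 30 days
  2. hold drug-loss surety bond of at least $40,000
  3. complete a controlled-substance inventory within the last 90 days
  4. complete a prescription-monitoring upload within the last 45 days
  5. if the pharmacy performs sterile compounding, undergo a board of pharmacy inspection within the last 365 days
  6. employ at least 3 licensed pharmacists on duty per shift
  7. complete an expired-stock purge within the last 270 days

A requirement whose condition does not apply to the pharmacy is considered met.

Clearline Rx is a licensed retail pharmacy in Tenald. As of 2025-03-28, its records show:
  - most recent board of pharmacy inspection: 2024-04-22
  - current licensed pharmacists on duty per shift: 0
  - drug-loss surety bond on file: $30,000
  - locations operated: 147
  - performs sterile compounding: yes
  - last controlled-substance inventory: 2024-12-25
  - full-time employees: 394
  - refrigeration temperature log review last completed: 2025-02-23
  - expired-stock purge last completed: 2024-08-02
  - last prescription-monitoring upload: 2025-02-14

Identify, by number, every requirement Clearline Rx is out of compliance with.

1, 2, 3, 6

1. refrigeration temperature log review 33 days ago vs limit 30 → not met
2. drug-loss surety bond $30,000 < $40,000 → not met
3. controlled-substance inventory 93 days ago vs limit 90 → not met
4. prescription-monitoring upload 42 days ago vs limit 45 → met
5. condition 'performs sterile compounding' holds; board of pharmacy inspection 340 days ago vs limit 365 → met
6. licensed pharmacists on duty per shift 0 < 3 → not met
7. expired-stock purge 238 days ago vs limit 270 → met
Not met: 1, 2, 3, 6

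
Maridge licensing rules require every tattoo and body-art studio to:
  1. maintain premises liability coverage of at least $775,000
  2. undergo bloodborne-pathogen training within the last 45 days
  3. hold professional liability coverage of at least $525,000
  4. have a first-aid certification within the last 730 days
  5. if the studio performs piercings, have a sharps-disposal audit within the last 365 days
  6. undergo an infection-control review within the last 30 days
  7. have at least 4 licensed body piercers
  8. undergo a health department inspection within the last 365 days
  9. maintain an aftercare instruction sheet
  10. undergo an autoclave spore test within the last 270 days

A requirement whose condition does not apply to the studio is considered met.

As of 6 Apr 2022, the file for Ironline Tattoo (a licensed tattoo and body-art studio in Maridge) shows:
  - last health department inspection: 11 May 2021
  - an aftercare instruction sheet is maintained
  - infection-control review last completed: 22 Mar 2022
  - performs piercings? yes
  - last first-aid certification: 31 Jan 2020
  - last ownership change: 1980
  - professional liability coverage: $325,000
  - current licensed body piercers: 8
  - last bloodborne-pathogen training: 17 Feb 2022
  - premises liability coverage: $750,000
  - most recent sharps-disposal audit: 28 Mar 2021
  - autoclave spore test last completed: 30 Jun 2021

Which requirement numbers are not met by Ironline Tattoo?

1, 2, 3, 4, 5, 10

1. premises liability coverage $750,000 < $775,000 → not met
2. bloodborne-pathogen training 48 days ago vs limit 45 → not met
3. professional liability coverage $325,000 < $525,000 → not met
4. first-aid certification 796 days ago vs limit 730 → not met
5. condition 'performs piercings' holds; sharps-disposal audit 374 days ago vs limit 365 → not met
6. infection-control review 15 days ago vs limit 30 → met
7. licensed body piercers 8 ≥ 4 → met
8. health department inspection 330 days ago vs limit 365 → met
9. aftercare instruction sheet present → met
10. autoclave spore test 280 days ago vs limit 270 → not met
Not met: 1, 2, 3, 4, 5, 10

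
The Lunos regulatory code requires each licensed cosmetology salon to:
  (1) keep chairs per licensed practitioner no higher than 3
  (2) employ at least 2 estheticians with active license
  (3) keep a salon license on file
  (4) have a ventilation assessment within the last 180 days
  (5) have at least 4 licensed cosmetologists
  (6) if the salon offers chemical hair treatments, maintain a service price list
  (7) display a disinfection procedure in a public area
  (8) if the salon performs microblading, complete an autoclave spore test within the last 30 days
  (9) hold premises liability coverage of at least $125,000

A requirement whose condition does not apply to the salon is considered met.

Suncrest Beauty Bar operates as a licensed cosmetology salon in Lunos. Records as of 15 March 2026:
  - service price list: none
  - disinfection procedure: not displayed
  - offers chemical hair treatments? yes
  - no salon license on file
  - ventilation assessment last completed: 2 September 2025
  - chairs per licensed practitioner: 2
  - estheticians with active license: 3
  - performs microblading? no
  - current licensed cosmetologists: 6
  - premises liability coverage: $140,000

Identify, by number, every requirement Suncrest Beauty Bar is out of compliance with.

1. chairs per licensed practitioner 2 ≤ 3 → met
2. estheticians with active license 3 ≥ 2 → met
3. salon license absent → not met
4. ventilation assessment 194 days ago vs limit 180 → not met
5. licensed cosmetologists 6 ≥ 4 → met
6. condition 'offers chemical hair treatments' holds; service price list absent → not met
7. disinfection procedure absent → not met
8. condition 'performs microblading' does not hold → requirement n/a → met
9. premises liability coverage $140,000 ≥ $125,000 → met
Not met: 3, 4, 6, 7

3, 4, 6, 7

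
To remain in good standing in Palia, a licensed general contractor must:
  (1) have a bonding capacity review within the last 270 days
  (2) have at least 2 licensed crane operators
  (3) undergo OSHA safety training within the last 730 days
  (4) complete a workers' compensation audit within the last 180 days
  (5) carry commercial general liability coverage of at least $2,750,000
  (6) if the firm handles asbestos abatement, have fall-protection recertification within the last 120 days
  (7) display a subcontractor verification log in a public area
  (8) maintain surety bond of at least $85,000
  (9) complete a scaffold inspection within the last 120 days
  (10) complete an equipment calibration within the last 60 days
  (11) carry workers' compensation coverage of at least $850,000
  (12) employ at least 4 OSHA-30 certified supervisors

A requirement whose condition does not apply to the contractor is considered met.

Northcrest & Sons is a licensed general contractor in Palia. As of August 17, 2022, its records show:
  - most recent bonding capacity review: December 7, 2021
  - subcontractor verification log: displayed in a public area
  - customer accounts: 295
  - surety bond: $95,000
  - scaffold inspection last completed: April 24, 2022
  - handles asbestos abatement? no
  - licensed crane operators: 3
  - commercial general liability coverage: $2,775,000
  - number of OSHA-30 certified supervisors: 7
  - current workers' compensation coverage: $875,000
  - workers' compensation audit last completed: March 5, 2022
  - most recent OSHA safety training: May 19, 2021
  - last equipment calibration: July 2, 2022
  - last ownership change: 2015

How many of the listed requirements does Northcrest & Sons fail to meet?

1. bonding capacity review 253 days ago vs limit 270 → met
2. licensed crane operators 3 ≥ 2 → met
3. OSHA safety training 455 days ago vs limit 730 → met
4. workers' compensation audit 165 days ago vs limit 180 → met
5. commercial general liability coverage $2,775,000 ≥ $2,750,000 → met
6. condition 'handles asbestos abatement' does not hold → requirement n/a → met
7. subcontractor verification log present → met
8. surety bond $95,000 ≥ $85,000 → met
9. scaffold inspection 115 days ago vs limit 120 → met
10. equipment calibration 46 days ago vs limit 60 → met
11. workers' compensation coverage $875,000 ≥ $850,000 → met
12. OSHA-30 certified supervisors 7 ≥ 4 → met
Not met: 0 of 12

0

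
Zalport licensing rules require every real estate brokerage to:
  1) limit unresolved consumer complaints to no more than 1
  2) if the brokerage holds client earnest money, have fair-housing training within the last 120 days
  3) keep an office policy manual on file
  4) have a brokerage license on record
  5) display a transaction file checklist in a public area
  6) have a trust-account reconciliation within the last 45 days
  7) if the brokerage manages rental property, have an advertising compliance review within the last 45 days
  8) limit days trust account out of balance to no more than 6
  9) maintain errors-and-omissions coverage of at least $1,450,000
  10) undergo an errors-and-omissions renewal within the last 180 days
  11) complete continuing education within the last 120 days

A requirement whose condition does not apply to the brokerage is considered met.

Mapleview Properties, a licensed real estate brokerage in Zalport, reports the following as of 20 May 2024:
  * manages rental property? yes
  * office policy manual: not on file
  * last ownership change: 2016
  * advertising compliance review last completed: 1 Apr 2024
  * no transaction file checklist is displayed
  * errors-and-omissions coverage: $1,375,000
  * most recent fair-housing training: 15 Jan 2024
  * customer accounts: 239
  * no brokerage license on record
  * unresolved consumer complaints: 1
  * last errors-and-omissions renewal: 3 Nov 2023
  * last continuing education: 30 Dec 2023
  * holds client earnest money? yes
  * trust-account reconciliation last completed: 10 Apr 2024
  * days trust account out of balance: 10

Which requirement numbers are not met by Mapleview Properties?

1. unresolved consumer complaints 1 ≤ 1 → met
2. condition 'holds client earnest money' holds; fair-housing training 126 days ago vs limit 120 → not met
3. office policy manual absent → not met
4. brokerage license absent → not met
5. transaction file checklist absent → not met
6. trust-account reconciliation 40 days ago vs limit 45 → met
7. condition 'manages rental property' holds; advertising compliance review 49 days ago vs limit 45 → not met
8. days trust account out of balance 10 > 6 → not met
9. errors-and-omissions coverage $1,375,000 < $1,450,000 → not met
10. errors-and-omissions renewal 199 days ago vs limit 180 → not met
11. continuing education 142 days ago vs limit 120 → not met
Not met: 2, 3, 4, 5, 7, 8, 9, 10, 11

2, 3, 4, 5, 7, 8, 9, 10, 11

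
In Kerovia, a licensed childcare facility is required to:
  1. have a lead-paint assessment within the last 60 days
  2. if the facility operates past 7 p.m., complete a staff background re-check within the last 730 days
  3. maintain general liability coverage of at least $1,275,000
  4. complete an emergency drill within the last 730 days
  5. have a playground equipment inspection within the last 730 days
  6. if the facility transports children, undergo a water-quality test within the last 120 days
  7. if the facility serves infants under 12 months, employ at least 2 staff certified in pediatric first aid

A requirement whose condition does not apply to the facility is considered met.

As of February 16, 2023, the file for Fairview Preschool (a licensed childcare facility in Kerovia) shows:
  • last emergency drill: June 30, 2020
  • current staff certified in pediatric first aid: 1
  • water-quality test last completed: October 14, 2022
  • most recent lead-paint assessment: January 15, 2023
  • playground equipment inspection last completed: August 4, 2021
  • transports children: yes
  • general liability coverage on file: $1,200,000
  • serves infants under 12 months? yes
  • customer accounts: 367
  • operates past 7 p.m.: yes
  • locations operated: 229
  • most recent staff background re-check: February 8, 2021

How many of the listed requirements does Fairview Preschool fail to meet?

1. lead-paint assessment 32 days ago vs limit 60 → met
2. condition 'operates past 7 p.m.' holds; staff background re-check 738 days ago vs limit 730 → not met
3. general liability coverage $1,200,000 < $1,275,000 → not met
4. emergency drill 961 days ago vs limit 730 → not met
5. playground equipment inspection 561 days ago vs limit 730 → met
6. condition 'transports children' holds; water-quality test 125 days ago vs limit 120 → not met
7. condition 'serves infants under 12 months' holds; staff certified in pediatric first aid 1 < 2 → not met
Not met: 5 of 7

5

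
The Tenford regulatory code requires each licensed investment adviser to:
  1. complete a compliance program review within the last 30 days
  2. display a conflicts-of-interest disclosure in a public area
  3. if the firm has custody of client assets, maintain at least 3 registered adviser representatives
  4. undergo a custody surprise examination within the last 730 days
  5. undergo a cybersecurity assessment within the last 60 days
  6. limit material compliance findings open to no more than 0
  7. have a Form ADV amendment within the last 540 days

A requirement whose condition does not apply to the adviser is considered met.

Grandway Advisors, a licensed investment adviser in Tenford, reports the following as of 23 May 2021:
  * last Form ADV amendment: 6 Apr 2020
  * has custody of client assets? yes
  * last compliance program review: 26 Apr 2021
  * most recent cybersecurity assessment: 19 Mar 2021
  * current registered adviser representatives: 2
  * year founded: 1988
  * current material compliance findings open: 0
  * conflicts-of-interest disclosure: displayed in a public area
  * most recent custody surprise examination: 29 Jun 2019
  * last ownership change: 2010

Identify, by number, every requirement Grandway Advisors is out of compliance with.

3, 5

1. compliance program review 27 days ago vs limit 30 → met
2. conflicts-of-interest disclosure present → met
3. condition 'has custody of client assets' holds; registered adviser representatives 2 < 3 → not met
4. custody surprise examination 694 days ago vs limit 730 → met
5. cybersecurity assessment 65 days ago vs limit 60 → not met
6. material compliance findings open 0 ≤ 0 → met
7. Form ADV amendment 412 days ago vs limit 540 → met
Not met: 3, 5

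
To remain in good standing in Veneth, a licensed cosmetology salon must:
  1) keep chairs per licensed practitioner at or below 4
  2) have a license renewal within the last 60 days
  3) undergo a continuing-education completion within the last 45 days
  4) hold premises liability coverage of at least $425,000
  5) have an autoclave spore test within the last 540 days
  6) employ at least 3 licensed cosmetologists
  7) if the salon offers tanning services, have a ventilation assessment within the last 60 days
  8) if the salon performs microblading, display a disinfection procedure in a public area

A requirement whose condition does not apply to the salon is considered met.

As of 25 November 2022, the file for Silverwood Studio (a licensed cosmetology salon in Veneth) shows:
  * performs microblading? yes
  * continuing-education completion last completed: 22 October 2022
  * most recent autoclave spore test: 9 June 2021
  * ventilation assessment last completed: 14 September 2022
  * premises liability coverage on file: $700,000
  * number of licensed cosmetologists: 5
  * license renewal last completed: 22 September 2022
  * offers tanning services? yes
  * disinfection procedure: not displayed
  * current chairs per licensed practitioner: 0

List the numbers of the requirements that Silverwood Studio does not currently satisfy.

1. chairs per licensed practitioner 0 ≤ 4 → met
2. license renewal 64 days ago vs limit 60 → not met
3. continuing-education completion 34 days ago vs limit 45 → met
4. premises liability coverage $700,000 ≥ $425,000 → met
5. autoclave spore test 534 days ago vs limit 540 → met
6. licensed cosmetologists 5 ≥ 3 → met
7. condition 'offers tanning services' holds; ventilation assessment 72 days ago vs limit 60 → not met
8. condition 'performs microblading' holds; disinfection procedure absent → not met
Not met: 2, 7, 8

2, 7, 8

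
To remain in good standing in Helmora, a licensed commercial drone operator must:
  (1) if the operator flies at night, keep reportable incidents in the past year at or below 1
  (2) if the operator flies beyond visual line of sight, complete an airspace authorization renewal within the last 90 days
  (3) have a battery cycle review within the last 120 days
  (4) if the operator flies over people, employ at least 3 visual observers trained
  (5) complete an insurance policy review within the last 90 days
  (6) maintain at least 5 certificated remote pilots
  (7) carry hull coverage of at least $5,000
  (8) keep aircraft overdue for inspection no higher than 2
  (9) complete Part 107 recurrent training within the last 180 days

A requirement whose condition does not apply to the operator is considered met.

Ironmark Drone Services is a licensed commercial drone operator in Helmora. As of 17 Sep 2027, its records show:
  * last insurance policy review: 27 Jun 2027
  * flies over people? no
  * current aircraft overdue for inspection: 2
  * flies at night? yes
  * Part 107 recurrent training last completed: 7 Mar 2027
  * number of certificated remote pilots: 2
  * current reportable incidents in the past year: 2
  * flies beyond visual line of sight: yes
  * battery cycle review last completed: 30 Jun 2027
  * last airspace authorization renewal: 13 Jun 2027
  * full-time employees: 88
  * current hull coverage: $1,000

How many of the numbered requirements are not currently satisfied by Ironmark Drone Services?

5

1. condition 'flies at night' holds; reportable incidents in the past year 2 > 1 → not met
2. condition 'flies beyond visual line of sight' holds; airspace authorization renewal 96 days ago vs limit 90 → not met
3. battery cycle review 79 days ago vs limit 120 → met
4. condition 'flies over people' does not hold → requirement n/a → met
5. insurance policy review 82 days ago vs limit 90 → met
6. certificated remote pilots 2 < 5 → not met
7. hull coverage $1,000 < $5,000 → not met
8. aircraft overdue for inspection 2 ≤ 2 → met
9. Part 107 recurrent training 194 days ago vs limit 180 → not met
Not met: 5 of 9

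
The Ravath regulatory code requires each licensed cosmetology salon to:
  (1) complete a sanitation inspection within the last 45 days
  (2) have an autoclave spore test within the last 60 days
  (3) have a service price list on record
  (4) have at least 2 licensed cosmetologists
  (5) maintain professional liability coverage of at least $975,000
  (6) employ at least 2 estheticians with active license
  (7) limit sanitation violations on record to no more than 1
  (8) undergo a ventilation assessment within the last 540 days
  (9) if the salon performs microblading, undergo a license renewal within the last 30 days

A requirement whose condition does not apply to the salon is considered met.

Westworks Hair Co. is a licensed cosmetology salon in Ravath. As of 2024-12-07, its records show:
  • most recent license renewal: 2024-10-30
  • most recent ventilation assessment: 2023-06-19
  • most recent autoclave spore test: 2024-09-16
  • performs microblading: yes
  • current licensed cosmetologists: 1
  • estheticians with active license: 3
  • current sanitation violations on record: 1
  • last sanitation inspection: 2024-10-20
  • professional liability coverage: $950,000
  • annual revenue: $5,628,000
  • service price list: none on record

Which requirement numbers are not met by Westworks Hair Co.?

1, 2, 3, 4, 5, 9

1. sanitation inspection 48 days ago vs limit 45 → not met
2. autoclave spore test 82 days ago vs limit 60 → not met
3. service price list absent → not met
4. licensed cosmetologists 1 < 2 → not met
5. professional liability coverage $950,000 < $975,000 → not met
6. estheticians with active license 3 ≥ 2 → met
7. sanitation violations on record 1 ≤ 1 → met
8. ventilation assessment 537 days ago vs limit 540 → met
9. condition 'performs microblading' holds; license renewal 38 days ago vs limit 30 → not met
Not met: 1, 2, 3, 4, 5, 9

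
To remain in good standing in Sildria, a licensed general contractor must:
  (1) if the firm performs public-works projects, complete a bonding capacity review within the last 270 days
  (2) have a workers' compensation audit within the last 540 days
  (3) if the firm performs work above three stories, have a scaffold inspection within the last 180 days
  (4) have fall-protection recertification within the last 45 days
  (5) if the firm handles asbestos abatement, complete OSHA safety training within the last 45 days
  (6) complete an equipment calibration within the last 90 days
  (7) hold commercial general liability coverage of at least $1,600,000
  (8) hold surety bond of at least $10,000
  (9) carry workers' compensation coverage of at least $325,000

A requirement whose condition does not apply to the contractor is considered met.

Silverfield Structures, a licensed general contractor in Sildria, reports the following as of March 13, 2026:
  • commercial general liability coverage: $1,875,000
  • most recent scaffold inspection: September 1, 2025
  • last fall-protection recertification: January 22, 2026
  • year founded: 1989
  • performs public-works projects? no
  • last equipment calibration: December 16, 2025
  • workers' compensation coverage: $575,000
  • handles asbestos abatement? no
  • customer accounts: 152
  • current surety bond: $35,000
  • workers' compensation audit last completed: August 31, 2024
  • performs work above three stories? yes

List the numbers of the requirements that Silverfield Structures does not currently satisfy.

2, 3, 4

1. condition 'performs public-works projects' does not hold → requirement n/a → met
2. workers' compensation audit 559 days ago vs limit 540 → not met
3. condition 'performs work above three stories' holds; scaffold inspection 193 days ago vs limit 180 → not met
4. fall-protection recertification 50 days ago vs limit 45 → not met
5. condition 'handles asbestos abatement' does not hold → requirement n/a → met
6. equipment calibration 87 days ago vs limit 90 → met
7. commercial general liability coverage $1,875,000 ≥ $1,600,000 → met
8. surety bond $35,000 ≥ $10,000 → met
9. workers' compensation coverage $575,000 ≥ $325,000 → met
Not met: 2, 3, 4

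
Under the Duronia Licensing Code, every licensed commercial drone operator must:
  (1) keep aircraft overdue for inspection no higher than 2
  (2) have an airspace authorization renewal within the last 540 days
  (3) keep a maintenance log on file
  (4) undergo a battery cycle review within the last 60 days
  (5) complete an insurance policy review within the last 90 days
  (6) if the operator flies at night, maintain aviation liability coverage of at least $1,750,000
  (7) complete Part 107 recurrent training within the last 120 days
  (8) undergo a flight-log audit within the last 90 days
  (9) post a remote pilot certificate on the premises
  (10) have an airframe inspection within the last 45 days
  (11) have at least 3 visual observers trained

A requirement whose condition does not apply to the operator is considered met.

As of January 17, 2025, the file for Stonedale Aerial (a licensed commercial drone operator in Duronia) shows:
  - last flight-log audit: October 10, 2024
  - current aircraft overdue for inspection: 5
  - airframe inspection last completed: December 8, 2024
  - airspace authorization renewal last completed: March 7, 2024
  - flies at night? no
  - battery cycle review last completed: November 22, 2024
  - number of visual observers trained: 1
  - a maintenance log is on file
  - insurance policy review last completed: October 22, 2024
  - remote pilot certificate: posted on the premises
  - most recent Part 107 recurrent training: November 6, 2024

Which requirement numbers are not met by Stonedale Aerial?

1, 8, 11

1. aircraft overdue for inspection 5 > 2 → not met
2. airspace authorization renewal 316 days ago vs limit 540 → met
3. maintenance log present → met
4. battery cycle review 56 days ago vs limit 60 → met
5. insurance policy review 87 days ago vs limit 90 → met
6. condition 'flies at night' does not hold → requirement n/a → met
7. Part 107 recurrent training 72 days ago vs limit 120 → met
8. flight-log audit 99 days ago vs limit 90 → not met
9. remote pilot certificate present → met
10. airframe inspection 40 days ago vs limit 45 → met
11. visual observers trained 1 < 3 → not met
Not met: 1, 8, 11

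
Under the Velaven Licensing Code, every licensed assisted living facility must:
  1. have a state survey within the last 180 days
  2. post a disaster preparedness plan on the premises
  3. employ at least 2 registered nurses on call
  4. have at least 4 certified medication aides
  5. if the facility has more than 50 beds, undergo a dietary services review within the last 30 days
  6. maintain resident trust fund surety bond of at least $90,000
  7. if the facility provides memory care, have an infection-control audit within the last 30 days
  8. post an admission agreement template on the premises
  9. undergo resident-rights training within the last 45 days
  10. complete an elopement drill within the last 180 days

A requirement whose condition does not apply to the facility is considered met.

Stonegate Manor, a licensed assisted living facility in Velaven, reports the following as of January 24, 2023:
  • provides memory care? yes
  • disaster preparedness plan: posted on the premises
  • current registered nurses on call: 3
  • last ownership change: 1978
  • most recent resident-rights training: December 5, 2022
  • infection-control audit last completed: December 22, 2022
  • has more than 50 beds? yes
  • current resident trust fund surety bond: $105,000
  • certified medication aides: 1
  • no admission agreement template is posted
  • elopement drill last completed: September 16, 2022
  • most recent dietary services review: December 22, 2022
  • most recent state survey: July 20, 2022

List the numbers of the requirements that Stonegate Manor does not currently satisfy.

1. state survey 188 days ago vs limit 180 → not met
2. disaster preparedness plan present → met
3. registered nurses on call 3 ≥ 2 → met
4. certified medication aides 1 < 4 → not met
5. condition 'has more than 50 beds' holds; dietary services review 33 days ago vs limit 30 → not met
6. resident trust fund surety bond $105,000 ≥ $90,000 → met
7. condition 'provides memory care' holds; infection-control audit 33 days ago vs limit 30 → not met
8. admission agreement template absent → not met
9. resident-rights training 50 days ago vs limit 45 → not met
10. elopement drill 130 days ago vs limit 180 → met
Not met: 1, 4, 5, 7, 8, 9

1, 4, 5, 7, 8, 9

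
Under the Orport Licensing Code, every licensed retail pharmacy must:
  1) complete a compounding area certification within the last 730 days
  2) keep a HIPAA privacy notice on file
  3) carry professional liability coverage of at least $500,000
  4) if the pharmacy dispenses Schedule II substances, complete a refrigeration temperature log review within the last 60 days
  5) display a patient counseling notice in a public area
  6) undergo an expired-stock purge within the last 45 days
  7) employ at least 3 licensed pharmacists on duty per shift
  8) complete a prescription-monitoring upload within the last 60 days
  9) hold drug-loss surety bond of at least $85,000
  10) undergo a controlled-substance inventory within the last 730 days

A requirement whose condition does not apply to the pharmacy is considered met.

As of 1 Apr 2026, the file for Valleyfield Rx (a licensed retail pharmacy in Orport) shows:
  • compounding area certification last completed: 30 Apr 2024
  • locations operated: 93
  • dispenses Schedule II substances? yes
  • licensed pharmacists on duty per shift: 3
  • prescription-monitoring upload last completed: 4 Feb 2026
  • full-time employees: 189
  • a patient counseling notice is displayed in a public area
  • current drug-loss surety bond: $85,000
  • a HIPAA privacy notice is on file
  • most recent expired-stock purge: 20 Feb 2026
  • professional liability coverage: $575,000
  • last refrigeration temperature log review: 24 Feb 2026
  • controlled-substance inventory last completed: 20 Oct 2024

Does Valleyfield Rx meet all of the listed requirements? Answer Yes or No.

1. compounding area certification 701 days ago vs limit 730 → met
2. HIPAA privacy notice present → met
3. professional liability coverage $575,000 ≥ $500,000 → met
4. condition 'dispenses Schedule II substances' holds; refrigeration temperature log review 36 days ago vs limit 60 → met
5. patient counseling notice present → met
6. expired-stock purge 40 days ago vs limit 45 → met
7. licensed pharmacists on duty per shift 3 ≥ 3 → met
8. prescription-monitoring upload 56 days ago vs limit 60 → met
9. drug-loss surety bond $85,000 ≥ $85,000 → met
10. controlled-substance inventory 528 days ago vs limit 730 → met
All met.

Yes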